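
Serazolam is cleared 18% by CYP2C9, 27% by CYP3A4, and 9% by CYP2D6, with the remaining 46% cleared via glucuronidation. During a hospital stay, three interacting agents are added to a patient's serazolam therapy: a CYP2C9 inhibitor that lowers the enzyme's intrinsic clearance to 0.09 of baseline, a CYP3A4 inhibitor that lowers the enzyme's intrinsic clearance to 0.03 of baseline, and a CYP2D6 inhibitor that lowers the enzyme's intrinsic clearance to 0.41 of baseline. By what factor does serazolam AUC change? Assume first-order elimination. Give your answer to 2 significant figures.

The CYP2C9 pathway (18% of clearance) is reduced to 0.09× activity: 0.18 × 0.09 = 0.0162.
The CYP3A4 pathway (27% of clearance) is reduced to 0.03× activity: 0.27 × 0.03 = 0.0081.
The CYP2D6 pathway (9% of clearance) falls to 0.41× activity: 0.09 × 0.41 = 0.0369.
The remaining 46% of clearance is unaffected.
New clearance relative to baseline: 0.0162 + 0.0081 + 0.0369 + 0.46 = 0.5212.
AUC ∝ 1/CL: fold-change = 1 / 0.5212 = 1.9.

1.9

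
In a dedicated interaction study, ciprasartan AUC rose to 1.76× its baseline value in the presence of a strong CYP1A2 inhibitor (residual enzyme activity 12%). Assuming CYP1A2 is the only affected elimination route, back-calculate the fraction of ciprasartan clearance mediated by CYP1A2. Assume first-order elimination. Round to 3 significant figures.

0.491

Write x for the fraction cleared via CYP1A2. The observed AUC change means clearance fell to 1/1.76 = 0.5682 of baseline.
Setting x·0.12 + (1 − x) = 0.5682 and solving: x = (0.5682 − 1)/(0.12 − 1) = 0.491.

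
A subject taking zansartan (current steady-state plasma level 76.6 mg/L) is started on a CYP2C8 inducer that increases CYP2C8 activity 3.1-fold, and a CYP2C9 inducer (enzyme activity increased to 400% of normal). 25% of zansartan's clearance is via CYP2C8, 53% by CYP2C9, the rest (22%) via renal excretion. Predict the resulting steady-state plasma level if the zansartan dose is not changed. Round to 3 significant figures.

The CYP2C8 pathway (25% of clearance) increases to 3.1× activity: 0.25 × 3.1 = 0.775.
The CYP2C9 pathway (53% of clearance) increases to 4× activity: 0.53 × 4 = 2.12.
Non-CYP routes (22%) are unchanged.
New clearance relative to baseline: 0.775 + 2.12 + 0.22 = 3.115.
Steady-state plasma level ∝ 1/CL: new value = 76.6 / 3.115 = 24.6 mg/L.

24.6 mg/L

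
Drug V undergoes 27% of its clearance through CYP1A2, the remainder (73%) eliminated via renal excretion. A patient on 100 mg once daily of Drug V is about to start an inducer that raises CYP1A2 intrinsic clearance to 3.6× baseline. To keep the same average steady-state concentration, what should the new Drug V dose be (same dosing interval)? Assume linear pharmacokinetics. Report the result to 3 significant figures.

CYP1A2: 0.27 × 3.6 = 0.972
Other: 0.73 (unchanged)
New clearance relative to baseline: 0.972 + 0.73 = 1.702.
To maintain the same steady-state level, dose must scale with clearance: new dose = 100 × 1.702 = 170 mg.

170 mg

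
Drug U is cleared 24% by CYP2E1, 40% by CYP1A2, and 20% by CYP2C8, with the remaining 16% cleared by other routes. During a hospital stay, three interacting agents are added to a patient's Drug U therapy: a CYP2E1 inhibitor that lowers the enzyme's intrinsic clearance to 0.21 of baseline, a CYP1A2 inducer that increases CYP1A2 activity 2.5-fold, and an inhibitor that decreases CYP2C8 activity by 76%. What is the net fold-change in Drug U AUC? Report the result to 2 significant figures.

0.79

The CYP2E1 pathway (24% of clearance) drops to 0.21× activity: 0.24 × 0.21 = 0.0504.
The CYP1A2 pathway (40% of clearance) rises to 2.5× activity: 0.4 × 2.5 = 1.
The CYP2C8 pathway (20% of clearance) is reduced to 0.24× activity: 0.2 × 0.24 = 0.048.
Non-CYP routes (16%) are unchanged.
Relative clearance = 0.0504 + 1 + 0.048 + 0.16 = 1.2584.
AUC ∝ 1/CL: fold-change = 1 / 1.2584 = 0.79.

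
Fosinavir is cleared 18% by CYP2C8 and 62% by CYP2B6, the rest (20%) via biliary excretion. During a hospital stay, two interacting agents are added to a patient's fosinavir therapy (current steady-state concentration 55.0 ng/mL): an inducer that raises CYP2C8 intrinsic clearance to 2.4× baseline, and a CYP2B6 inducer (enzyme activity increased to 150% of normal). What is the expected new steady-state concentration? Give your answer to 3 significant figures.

35.2 ng/mL

The CYP2C8 pathway (18% of clearance) is boosted to 2.4× activity: 0.18 × 2.4 = 0.432.
The CYP2B6 pathway (62% of clearance) rises to 1.5× activity: 0.62 × 1.5 = 0.93.
The remaining 20% of clearance is unaffected.
CL_new/CL_old = 0.432 + 0.93 + 0.2 = 1.562.
Steady-state concentration ∝ 1/CL: new value = 55.0 / 1.562 = 35.2 ng/mL.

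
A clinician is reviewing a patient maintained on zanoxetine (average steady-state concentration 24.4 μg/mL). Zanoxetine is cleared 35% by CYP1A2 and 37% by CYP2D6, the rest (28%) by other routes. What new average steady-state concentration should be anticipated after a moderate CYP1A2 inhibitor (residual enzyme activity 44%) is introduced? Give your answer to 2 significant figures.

30 μg/mL

CYP1A2: 0.35 × 0.44 = 0.154
CYP2D6: 0.37 (unchanged)
Other: 0.28 (unchanged)
Relative clearance = 0.154 + 0.37 + 0.28 = 0.804.
New average steady-state concentration = baseline ÷ relative clearance = 24.4 / 0.804 = 30 μg/mL.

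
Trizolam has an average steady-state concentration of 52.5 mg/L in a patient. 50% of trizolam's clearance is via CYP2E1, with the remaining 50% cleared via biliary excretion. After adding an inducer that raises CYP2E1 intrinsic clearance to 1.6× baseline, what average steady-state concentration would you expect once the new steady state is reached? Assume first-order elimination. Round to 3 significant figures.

The CYP2E1 pathway (50% of clearance) increases to 1.6× activity: 0.5 × 1.6 = 0.8.
Non-CYP routes (50%) are unchanged.
Relative clearance = 0.8 + 0.5 = 1.3.
Average steady-state concentration ∝ 1/CL, so new value = 52.5 / 1.3 = 40.4 mg/L.

40.4 mg/L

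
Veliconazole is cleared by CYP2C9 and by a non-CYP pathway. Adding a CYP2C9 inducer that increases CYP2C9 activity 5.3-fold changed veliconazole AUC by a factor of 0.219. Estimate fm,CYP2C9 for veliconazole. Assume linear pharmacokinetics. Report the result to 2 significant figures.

CL'/CL = 1 / 0.219 = 4.566
5.3·fm + (1 − fm) = 4.566
fm = (4.566 − 1) / (5.3 − 1) = 0.83

0.83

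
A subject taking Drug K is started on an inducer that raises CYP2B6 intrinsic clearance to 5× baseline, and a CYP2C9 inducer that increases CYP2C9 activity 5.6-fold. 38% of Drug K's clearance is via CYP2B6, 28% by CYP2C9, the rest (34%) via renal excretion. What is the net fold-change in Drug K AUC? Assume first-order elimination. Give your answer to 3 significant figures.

0.263

CYP2B6: 0.38 × 5 = 1.9
CYP2C9: 0.28 × 5.6 = 1.568
Other: 0.34 (unchanged)
CL_new/CL_old = 1.9 + 1.568 + 0.34 = 3.808.
Because AUC varies inversely with clearance, the combined effect is 1 / 3.808 = 0.263.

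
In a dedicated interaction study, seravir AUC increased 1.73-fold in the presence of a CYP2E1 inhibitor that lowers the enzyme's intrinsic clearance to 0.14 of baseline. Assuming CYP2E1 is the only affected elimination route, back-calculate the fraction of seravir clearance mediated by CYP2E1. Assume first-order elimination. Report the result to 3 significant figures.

Call the CYP2E1 fraction fm. After the interaction, CL_new/CL_old = fm × 0.14 + (1 − fm).
AUC ratio = 1 / (new CL fraction), so new CL fraction = 1 / 1.73 = 0.578.
fm × 0.14 + 1 − fm = 0.578  ⇒  fm × (0.14 − 1) = −0.422  ⇒  fm = 0.491.

0.491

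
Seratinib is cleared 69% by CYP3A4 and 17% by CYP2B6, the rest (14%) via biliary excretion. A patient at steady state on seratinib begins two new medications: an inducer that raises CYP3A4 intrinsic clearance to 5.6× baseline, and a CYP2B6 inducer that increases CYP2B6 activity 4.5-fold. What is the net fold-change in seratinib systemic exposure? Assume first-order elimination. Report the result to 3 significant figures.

0.210

The CYP3A4 pathway (69% of clearance) is boosted to 5.6× activity: 0.69 × 5.6 = 3.864.
The CYP2B6 pathway (17% of clearance) is boosted to 4.5× activity: 0.17 × 4.5 = 0.765.
Non-CYP routes (14%) are unchanged.
Relative clearance = 3.864 + 0.765 + 0.14 = 4.769.
Systemic exposure ∝ 1/CL: fold-change = 1 / 4.769 = 0.210.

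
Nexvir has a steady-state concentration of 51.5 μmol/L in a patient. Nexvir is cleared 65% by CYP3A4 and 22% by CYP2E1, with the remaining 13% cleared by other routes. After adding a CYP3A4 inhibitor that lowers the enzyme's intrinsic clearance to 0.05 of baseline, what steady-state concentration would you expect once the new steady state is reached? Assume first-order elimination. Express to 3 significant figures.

The CYP3A4 pathway (65% of clearance) is reduced to 0.05× activity: 0.65 × 0.05 = 0.0325.
CYP2E1 (22%) and the residual 13% are unaffected.
CL_new/CL_old = 0.0325 + 0.22 + 0.13 = 0.3825.
Steady-state concentration ∝ 1/CL, so new value = 51.5 / 0.3825 = 135 μmol/L.

135 μmol/L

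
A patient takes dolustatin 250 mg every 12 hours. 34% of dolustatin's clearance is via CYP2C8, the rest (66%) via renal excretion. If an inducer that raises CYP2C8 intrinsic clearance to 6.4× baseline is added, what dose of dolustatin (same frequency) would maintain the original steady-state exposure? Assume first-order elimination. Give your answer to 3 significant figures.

709 mg

The CYP2C8 pathway (34% of clearance) increases to 6.4× activity: 0.34 × 6.4 = 2.176.
Non-CYP routes (66%) are unchanged.
CL_new/CL_old = 2.176 + 0.66 = 2.836.
To maintain the same steady-state level, dose must scale with clearance: new dose = 250 × 2.836 = 709 mg.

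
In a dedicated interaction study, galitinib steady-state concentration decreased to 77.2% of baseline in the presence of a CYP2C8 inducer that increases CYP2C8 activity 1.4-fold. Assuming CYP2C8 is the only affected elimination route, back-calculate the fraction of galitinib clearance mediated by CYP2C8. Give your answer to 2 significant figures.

0.74

CL'/CL = 1 / 0.772 = 1.295
1.4·fm + (1 − fm) = 1.295
fm = (1.295 − 1) / (1.4 − 1) = 0.74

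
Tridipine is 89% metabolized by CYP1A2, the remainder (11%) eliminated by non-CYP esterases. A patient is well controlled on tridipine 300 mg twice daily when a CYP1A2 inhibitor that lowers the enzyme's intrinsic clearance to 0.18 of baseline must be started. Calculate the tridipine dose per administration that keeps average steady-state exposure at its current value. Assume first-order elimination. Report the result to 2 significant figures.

81 mg

CYP1A2: 0.89 × 0.18 = 0.1602
Other: 0.11 (unchanged)
Relative clearance = 0.1602 + 0.11 = 0.2702.
Exposure is unchanged when dose changes in proportion to clearance. New dose = 300 mg × 0.2702 = 81 mg.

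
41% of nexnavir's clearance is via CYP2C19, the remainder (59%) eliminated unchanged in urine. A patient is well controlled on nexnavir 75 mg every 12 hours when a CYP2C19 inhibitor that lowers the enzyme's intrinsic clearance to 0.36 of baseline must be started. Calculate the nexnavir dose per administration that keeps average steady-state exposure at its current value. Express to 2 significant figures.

The CYP2C19 pathway (41% of clearance) is reduced to 0.36× activity: 0.41 × 0.36 = 0.1476.
Non-CYP routes (59%) are unchanged.
CL_new/CL_old = 0.1476 + 0.59 = 0.7376.
To maintain the same steady-state level, dose must scale with clearance: new dose = 75 × 0.7376 = 55 mg.

55 mg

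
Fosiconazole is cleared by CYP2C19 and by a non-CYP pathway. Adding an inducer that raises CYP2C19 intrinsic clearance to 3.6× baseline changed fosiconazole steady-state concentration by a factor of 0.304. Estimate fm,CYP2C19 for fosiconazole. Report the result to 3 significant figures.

0.881

Write x for the fraction cleared via CYP2C19. The observed steady-state concentration change means clearance rose to 1/0.304 = 3.289 of baseline.
Setting x·3.6 + (1 − x) = 3.289 and solving: x = (3.289 − 1)/(3.6 − 1) = 0.881.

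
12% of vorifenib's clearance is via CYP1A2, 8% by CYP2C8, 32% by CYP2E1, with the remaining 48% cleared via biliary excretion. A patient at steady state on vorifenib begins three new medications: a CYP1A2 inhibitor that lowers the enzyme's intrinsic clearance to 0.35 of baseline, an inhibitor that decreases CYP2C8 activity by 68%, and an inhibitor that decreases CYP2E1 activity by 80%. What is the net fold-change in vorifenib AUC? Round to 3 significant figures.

The CYP1A2 pathway (12% of clearance) drops to 0.35× activity: 0.12 × 0.35 = 0.042.
The CYP2C8 pathway (8% of clearance) drops to 0.32× activity: 0.08 × 0.32 = 0.0256.
The CYP2E1 pathway (32% of clearance) drops to 0.2× activity: 0.32 × 0.2 = 0.064.
The remaining 48% of clearance is unaffected.
Relative clearance = 0.042 + 0.0256 + 0.064 + 0.48 = 0.6116.
AUC ∝ 1/CL: fold-change = 1 / 0.6116 = 1.64.

1.64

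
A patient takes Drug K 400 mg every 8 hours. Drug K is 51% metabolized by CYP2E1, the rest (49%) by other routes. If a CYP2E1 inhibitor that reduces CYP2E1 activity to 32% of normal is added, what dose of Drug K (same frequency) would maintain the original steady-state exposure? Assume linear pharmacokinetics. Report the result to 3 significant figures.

The CYP2E1 pathway (51% of clearance) falls to 0.32× activity: 0.51 × 0.32 = 0.1632.
The remaining 49% of clearance is unaffected.
New clearance relative to baseline: 0.1632 + 0.49 = 0.6532.
Exposure is unchanged when dose changes in proportion to clearance. New dose = 400 mg × 0.6532 = 261 mg.

261 mg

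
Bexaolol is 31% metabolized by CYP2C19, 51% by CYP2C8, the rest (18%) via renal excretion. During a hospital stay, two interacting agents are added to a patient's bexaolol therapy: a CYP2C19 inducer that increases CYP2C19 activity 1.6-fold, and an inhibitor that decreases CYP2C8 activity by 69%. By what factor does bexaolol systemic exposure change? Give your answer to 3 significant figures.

CYP2C19: 0.31 × 1.6 = 0.496
CYP2C8: 0.51 × 0.31 = 0.1581
Other: 0.18 (unchanged)
New clearance relative to baseline: 0.496 + 0.1581 + 0.18 = 0.8341.
Net systemic exposure ratio = 1 / 0.8341 = 1.20.

1.20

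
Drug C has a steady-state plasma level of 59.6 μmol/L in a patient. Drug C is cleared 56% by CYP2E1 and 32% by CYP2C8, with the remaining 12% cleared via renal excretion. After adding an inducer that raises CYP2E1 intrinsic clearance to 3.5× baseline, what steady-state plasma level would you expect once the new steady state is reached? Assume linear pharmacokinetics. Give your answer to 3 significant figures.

The CYP2E1 pathway (56% of clearance) is boosted to 3.5× activity: 0.56 × 3.5 = 1.96.
CYP2C8 (32%) and the residual 12% are unaffected.
CL_new/CL_old = 1.96 + 0.32 + 0.12 = 2.4.
Steady-state plasma level ∝ 1/CL, so new value = 59.6 / 2.4 = 24.8 μmol/L.

24.8 μmol/L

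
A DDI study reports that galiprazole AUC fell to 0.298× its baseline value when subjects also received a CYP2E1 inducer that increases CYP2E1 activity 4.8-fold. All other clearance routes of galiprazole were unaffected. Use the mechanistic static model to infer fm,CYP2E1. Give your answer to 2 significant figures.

CL'/CL = 1 / 0.298 = 3.356
4.8·fm + (1 − fm) = 3.356
fm = (3.356 − 1) / (4.8 − 1) = 0.62

0.62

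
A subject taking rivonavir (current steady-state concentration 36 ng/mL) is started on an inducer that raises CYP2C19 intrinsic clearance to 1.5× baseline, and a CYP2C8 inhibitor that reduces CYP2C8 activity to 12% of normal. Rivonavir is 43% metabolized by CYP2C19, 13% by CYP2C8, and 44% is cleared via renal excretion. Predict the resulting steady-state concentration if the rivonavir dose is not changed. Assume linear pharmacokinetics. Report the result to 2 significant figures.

33 ng/mL

The CYP2C19 pathway (43% of clearance) increases to 1.5× activity: 0.43 × 1.5 = 0.645.
The CYP2C8 pathway (13% of clearance) is reduced to 0.12× activity: 0.13 × 0.12 = 0.0156.
The remaining 44% of clearance is unaffected.
Relative clearance = 0.645 + 0.0156 + 0.44 = 1.1006.
Steady-state concentration ∝ 1/CL: new value = 36 / 1.1006 = 33 ng/mL.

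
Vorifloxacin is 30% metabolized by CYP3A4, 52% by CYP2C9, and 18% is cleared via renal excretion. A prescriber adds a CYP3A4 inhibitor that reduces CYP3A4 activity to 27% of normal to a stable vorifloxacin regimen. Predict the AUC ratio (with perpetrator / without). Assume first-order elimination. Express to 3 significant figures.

1.28

CYP3A4: 0.3 × 0.27 = 0.081
CYP2C9: 0.52 (unchanged)
Other: 0.18 (unchanged)
Relative clearance = 0.081 + 0.52 + 0.18 = 0.781.
AUC is inversely proportional to clearance, so the fold-change is 1 / 0.781 = 1.28.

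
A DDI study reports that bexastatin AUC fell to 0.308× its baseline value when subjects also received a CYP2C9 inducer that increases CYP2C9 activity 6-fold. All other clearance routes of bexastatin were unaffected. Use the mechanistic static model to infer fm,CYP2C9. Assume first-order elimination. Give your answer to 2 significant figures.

Call the CYP2C9 fraction fm. After the interaction, CL_new/CL_old = fm × 6 + (1 − fm).
AUC ratio = 1 / (new CL fraction), so new CL fraction = 1 / 0.308 = 3.247.
fm × 6 + 1 − fm = 3.247  ⇒  fm × (6 − 1) = 2.247  ⇒  fm = 0.45.

0.45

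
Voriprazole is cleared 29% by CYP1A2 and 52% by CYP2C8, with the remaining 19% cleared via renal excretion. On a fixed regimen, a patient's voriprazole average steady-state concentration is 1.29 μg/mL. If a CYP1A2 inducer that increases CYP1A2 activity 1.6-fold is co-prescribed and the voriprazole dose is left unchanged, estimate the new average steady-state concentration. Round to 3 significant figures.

The CYP1A2 pathway (29% of clearance) increases to 1.6× activity: 0.29 × 1.6 = 0.464.
CYP2C8 (52%) and the residual 19% are unaffected.
CL_new/CL_old = 0.464 + 0.52 + 0.19 = 1.174.
With dosing unchanged, average steady-state concentration scales as 1/CL: 1.29 / 1.174 = 1.10 μg/mL.

1.10 μg/mL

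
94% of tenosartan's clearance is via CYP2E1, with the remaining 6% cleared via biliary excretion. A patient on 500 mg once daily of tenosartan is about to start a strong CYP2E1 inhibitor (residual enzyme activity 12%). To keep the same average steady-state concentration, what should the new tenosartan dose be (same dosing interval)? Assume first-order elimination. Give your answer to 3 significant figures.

The CYP2E1 pathway (94% of clearance) is reduced to 0.12× activity: 0.94 × 0.12 = 0.1128.
Non-CYP routes (6%) are unchanged.
New clearance relative to baseline: 0.1128 + 0.06 = 0.1728.
Css,avg = (dose rate)/CL, so holding Css fixed requires dose ∝ CL: 500 × 0.1728 = 86.4 mg.

86.4 mg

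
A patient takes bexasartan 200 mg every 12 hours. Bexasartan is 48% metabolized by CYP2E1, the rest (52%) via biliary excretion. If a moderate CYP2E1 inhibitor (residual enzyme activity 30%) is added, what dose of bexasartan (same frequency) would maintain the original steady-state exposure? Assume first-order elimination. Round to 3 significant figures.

The CYP2E1 pathway (48% of clearance) is reduced to 0.3× activity: 0.48 × 0.3 = 0.144.
The remaining 52% of clearance is unaffected.
New clearance relative to baseline: 0.144 + 0.52 = 0.664.
To maintain the same steady-state level, dose must scale with clearance: new dose = 200 × 0.664 = 133 mg.

133 mg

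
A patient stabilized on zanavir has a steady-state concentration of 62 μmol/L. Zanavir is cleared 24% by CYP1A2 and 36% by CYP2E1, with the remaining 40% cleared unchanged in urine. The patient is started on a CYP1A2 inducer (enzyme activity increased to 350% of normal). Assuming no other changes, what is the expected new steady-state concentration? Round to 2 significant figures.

The CYP1A2 pathway (24% of clearance) increases to 3.5× activity: 0.24 × 3.5 = 0.84.
CYP2E1 (36%) and the residual 40% are unaffected.
CL_new/CL_old = 0.84 + 0.36 + 0.4 = 1.6.
Steady-state concentration ∝ 1/CL, so new value = 62 / 1.6 = 39 μmol/L.

39 μmol/L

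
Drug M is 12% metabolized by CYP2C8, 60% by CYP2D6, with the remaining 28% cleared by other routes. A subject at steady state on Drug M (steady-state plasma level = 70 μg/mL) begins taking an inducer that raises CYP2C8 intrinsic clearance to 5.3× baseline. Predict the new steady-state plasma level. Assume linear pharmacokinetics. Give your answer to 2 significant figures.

46 μg/mL

CYP2C8: 0.12 × 5.3 = 0.636
CYP2D6: 0.6 (unchanged)
Other: 0.28 (unchanged)
Relative clearance = 0.636 + 0.6 + 0.28 = 1.516.
With dosing unchanged, steady-state plasma level scales as 1/CL: 70 / 1.516 = 46 μg/mL.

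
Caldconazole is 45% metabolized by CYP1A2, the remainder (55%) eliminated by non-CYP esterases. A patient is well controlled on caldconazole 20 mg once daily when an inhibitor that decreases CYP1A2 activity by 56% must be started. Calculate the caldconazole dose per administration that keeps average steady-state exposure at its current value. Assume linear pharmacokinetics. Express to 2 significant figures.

15 mg

The CYP1A2 pathway (45% of clearance) falls to 0.44× activity: 0.45 × 0.44 = 0.198.
The remaining 55% of clearance is unaffected.
CL_new/CL_old = 0.198 + 0.55 = 0.748.
To maintain the same steady-state level, dose must scale with clearance: new dose = 20 × 0.748 = 15 mg.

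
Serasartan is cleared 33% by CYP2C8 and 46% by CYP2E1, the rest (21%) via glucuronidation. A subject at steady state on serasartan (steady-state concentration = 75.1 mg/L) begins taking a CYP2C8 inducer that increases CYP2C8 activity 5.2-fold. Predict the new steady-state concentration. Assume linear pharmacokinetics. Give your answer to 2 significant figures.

The CYP2C8 pathway (33% of clearance) is boosted to 5.2× activity: 0.33 × 5.2 = 1.716.
CYP2E1 (46%) and the residual 21% are unaffected.
CL_new/CL_old = 1.716 + 0.46 + 0.21 = 2.386.
New steady-state concentration = baseline ÷ relative clearance = 75.1 / 2.386 = 31 mg/L.

31 mg/L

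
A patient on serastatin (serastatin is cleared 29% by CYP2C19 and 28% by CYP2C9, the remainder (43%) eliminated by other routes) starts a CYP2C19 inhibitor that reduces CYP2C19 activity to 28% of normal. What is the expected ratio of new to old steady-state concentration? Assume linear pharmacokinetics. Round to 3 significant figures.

1.26

The CYP2C19 pathway (29% of clearance) falls to 0.28× activity: 0.29 × 0.28 = 0.0812.
CYP2C9 (28%) and the residual 43% are unaffected.
New clearance relative to baseline: 0.0812 + 0.28 + 0.43 = 0.7912.
Steady-state concentration ratio = CL_old/CL_new = 1 / 0.7912 = 1.26.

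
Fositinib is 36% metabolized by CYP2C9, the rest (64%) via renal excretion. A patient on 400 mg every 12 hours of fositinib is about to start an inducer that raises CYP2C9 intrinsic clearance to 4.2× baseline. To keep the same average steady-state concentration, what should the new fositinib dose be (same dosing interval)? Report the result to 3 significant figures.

CYP2C9: 0.36 × 4.2 = 1.512
Other: 0.64 (unchanged)
Relative clearance = 1.512 + 0.64 = 2.152.
Exposure is unchanged when dose changes in proportion to clearance. New dose = 400 mg × 2.152 = 861 mg.

861 mg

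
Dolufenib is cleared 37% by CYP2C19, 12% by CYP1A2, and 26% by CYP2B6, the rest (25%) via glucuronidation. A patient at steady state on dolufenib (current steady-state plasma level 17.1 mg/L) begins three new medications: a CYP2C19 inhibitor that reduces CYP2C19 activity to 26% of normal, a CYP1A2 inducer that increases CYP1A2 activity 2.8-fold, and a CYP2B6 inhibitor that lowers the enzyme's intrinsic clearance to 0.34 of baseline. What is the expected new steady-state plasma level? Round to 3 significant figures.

22.2 mg/L

CYP2C19: 0.37 × 0.26 = 0.0962
CYP1A2: 0.12 × 2.8 = 0.336
CYP2B6: 0.26 × 0.34 = 0.0884
Other: 0.25 (unchanged)
CL_new/CL_old = 0.0962 + 0.336 + 0.0884 + 0.25 = 0.7706.
Steady-state plasma level ∝ 1/CL: new value = 17.1 / 0.7706 = 22.2 mg/L.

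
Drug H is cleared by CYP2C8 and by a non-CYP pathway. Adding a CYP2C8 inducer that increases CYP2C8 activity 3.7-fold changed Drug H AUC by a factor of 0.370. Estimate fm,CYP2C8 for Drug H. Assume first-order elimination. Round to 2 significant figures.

Let x = fm,CYP2C8. Because AUC ∝ 1/CL, relative clearance rose to 1/0.370 = 2.703.
Setting x·3.7 + (1 − x) = 2.703 and solving: x = (2.703 − 1)/(3.7 − 1) = 0.63.

0.63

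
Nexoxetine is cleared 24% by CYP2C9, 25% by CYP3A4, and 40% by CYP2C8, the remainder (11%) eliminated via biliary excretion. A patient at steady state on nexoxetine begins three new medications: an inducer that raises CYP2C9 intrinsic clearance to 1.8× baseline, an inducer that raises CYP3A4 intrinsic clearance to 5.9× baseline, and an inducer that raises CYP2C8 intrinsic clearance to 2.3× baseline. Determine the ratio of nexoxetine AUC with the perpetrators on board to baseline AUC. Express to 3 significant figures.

The CYP2C9 pathway (24% of clearance) rises to 1.8× activity: 0.24 × 1.8 = 0.432.
The CYP3A4 pathway (25% of clearance) is boosted to 5.9× activity: 0.25 × 5.9 = 1.475.
The CYP2C8 pathway (40% of clearance) is boosted to 2.3× activity: 0.4 × 2.3 = 0.92.
The remaining 11% of clearance is unaffected.
Relative clearance = 0.432 + 1.475 + 0.92 + 0.11 = 2.937.
Because AUC varies inversely with clearance, the combined effect is 1 / 2.937 = 0.340.

0.340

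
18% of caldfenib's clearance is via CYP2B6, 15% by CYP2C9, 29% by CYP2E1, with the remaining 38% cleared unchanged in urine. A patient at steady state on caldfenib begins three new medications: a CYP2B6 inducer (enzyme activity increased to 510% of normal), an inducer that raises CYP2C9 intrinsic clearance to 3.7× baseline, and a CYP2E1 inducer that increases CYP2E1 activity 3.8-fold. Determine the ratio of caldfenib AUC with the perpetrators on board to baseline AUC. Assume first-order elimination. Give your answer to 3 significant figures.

0.338

CYP2B6: 0.18 × 5.1 = 0.918
CYP2C9: 0.15 × 3.7 = 0.555
CYP2E1: 0.29 × 3.8 = 1.102
Other: 0.38 (unchanged)
New clearance relative to baseline: 0.918 + 0.555 + 1.102 + 0.38 = 2.955.
Net AUC ratio = 1 / 2.955 = 0.338.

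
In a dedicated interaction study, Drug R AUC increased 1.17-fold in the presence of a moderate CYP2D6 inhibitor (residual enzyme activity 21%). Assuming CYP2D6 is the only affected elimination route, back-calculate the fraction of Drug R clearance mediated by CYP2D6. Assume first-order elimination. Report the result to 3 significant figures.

0.184

Let x = fm,CYP2D6. Because AUC ∝ 1/CL, relative clearance fell to 1/1.17 = 0.8547.
Only the CYP2D6 route changed, so 0.8547 = x·0.21 + (1 − x), giving x = 0.184.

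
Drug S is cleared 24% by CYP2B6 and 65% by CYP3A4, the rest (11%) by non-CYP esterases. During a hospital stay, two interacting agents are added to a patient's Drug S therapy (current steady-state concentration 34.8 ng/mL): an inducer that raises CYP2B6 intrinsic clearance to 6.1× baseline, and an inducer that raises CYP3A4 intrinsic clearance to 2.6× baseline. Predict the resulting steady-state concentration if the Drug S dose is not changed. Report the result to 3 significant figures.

10.7 ng/mL

CYP2B6: 0.24 × 6.1 = 1.464
CYP3A4: 0.65 × 2.6 = 1.69
Other: 0.11 (unchanged)
CL_new/CL_old = 1.464 + 1.69 + 0.11 = 3.264.
Dividing the baseline by the relative clearance: 34.8 / 3.264 = 10.7 ng/mL.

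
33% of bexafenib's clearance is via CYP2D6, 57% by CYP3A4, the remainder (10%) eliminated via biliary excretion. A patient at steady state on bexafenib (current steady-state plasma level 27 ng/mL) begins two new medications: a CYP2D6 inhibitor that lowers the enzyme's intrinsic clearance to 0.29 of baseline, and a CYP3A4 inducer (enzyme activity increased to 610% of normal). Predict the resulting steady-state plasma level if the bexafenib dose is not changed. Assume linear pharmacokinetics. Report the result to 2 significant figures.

7.4 ng/mL

CYP2D6: 0.33 × 0.29 = 0.0957
CYP3A4: 0.57 × 6.1 = 3.477
Other: 0.1 (unchanged)
Relative clearance = 0.0957 + 3.477 + 0.1 = 3.6727.
New steady-state plasma level = 27 / 3.6727 = 7.4 ng/mL (concentration scales inversely with clearance).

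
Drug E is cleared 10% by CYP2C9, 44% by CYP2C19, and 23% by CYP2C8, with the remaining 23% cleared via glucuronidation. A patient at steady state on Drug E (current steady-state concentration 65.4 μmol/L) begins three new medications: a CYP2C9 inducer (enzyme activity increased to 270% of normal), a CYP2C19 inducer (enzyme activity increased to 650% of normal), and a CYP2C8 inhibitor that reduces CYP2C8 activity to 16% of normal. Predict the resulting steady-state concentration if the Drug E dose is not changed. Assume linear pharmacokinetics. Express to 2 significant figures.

19 μmol/L

CYP2C9: 0.1 × 2.7 = 0.27
CYP2C19: 0.44 × 6.5 = 2.86
CYP2C8: 0.23 × 0.16 = 0.0368
Other: 0.23 (unchanged)
Relative clearance = 0.27 + 2.86 + 0.0368 + 0.23 = 3.3968.
New steady-state concentration = 65.4 / 3.3968 = 19 μmol/L (concentration scales inversely with clearance).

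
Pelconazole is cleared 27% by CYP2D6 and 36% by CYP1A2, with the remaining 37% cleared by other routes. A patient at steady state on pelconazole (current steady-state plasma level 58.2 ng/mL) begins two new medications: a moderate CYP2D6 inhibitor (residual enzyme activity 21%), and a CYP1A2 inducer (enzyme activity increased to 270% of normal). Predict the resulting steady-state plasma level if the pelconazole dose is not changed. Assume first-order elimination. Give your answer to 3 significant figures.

41.6 ng/mL

CYP2D6: 0.27 × 0.21 = 0.0567
CYP1A2: 0.36 × 2.7 = 0.972
Other: 0.37 (unchanged)
Relative clearance = 0.0567 + 0.972 + 0.37 = 1.3987.
Steady-state plasma level ∝ 1/CL: new value = 58.2 / 1.3987 = 41.6 ng/mL.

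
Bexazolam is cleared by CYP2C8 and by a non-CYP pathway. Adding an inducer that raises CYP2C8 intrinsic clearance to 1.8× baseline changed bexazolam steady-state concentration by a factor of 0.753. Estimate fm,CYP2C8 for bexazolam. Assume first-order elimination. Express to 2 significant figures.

CL'/CL = 1 / 0.753 = 1.328
1.8·fm + (1 − fm) = 1.328
fm = (1.328 − 1) / (1.8 − 1) = 0.41

0.41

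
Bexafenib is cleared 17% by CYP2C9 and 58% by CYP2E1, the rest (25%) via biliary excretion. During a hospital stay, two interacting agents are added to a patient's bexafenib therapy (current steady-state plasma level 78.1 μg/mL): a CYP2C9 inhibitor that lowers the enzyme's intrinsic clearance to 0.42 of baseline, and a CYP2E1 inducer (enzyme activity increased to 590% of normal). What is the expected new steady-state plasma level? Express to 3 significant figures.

The CYP2C9 pathway (17% of clearance) is reduced to 0.42× activity: 0.17 × 0.42 = 0.0714.
The CYP2E1 pathway (58% of clearance) is boosted to 5.9× activity: 0.58 × 5.9 = 3.422.
The remaining 25% of clearance is unaffected.
CL_new/CL_old = 0.0714 + 3.422 + 0.25 = 3.7434.
Dividing the baseline by the relative clearance: 78.1 / 3.7434 = 20.9 μg/mL.

20.9 μg/mL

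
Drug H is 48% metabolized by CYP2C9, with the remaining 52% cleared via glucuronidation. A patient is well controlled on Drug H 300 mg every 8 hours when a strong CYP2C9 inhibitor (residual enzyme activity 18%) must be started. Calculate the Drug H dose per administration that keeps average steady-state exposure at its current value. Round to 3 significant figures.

The CYP2C9 pathway (48% of clearance) drops to 0.18× activity: 0.48 × 0.18 = 0.0864.
Non-CYP routes (52%) are unchanged.
Relative clearance = 0.0864 + 0.52 = 0.6064.
Exposure is unchanged when dose changes in proportion to clearance. New dose = 300 mg × 0.6064 = 182 mg.

182 mg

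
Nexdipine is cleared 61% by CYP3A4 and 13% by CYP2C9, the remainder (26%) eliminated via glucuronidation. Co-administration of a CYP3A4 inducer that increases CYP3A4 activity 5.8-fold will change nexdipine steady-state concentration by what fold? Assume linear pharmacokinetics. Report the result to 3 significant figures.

0.255

The CYP3A4 pathway (61% of clearance) rises to 5.8× activity: 0.61 × 5.8 = 3.538.
CYP2C9 (13%) and the residual 26% are unaffected.
New clearance relative to baseline: 3.538 + 0.13 + 0.26 = 3.928.
Steady-state concentration ratio = CL_old/CL_new = 1 / 3.928 = 0.255.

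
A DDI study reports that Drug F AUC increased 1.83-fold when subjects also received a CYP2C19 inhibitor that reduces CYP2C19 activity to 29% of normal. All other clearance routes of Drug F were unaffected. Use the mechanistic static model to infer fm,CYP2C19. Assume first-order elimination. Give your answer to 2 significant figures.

0.64

Let x = fm,CYP2C19. Because AUC ∝ 1/CL, relative clearance fell to 1/1.83 = 0.5464.
Setting x·0.29 + (1 − x) = 0.5464 and solving: x = (0.5464 − 1)/(0.29 − 1) = 0.64.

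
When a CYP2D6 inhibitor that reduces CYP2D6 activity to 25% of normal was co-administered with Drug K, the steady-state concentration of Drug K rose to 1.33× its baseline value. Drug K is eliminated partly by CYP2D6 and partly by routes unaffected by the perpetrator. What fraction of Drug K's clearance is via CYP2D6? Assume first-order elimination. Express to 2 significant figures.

CL'/CL = 1 / 1.33 = 0.7519
0.25·fm + (1 − fm) = 0.7519
fm = (0.7519 − 1) / (0.25 − 1) = 0.33

0.33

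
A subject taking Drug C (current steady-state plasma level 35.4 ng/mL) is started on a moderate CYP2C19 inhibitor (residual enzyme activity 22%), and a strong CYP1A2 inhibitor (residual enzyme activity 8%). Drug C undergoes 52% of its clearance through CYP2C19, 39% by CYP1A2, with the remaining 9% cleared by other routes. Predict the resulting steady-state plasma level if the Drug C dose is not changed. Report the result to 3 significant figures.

CYP2C19: 0.52 × 0.22 = 0.1144
CYP1A2: 0.39 × 0.08 = 0.0312
Other: 0.09 (unchanged)
CL_new/CL_old = 0.1144 + 0.0312 + 0.09 = 0.2356.
New steady-state plasma level = 35.4 / 0.2356 = 150 ng/mL (concentration scales inversely with clearance).

150 ng/mL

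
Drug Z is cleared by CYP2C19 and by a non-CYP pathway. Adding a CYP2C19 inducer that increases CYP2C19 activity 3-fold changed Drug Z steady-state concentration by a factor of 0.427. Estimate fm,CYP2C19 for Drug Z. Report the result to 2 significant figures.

0.67

Call the CYP2C19 fraction fm. After the interaction, CL_new/CL_old = fm × 3 + (1 − fm).
Steady-state concentration ratio = 1 / (new CL fraction), so new CL fraction = 1 / 0.427 = 2.342.
fm × 3 + 1 − fm = 2.342  ⇒  fm × (3 − 1) = 1.342  ⇒  fm = 0.67.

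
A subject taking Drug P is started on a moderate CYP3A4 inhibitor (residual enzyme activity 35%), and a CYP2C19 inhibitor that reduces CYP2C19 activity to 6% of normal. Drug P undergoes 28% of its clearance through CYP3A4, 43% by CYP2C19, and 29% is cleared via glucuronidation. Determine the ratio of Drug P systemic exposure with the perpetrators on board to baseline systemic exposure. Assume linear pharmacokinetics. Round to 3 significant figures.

The CYP3A4 pathway (28% of clearance) drops to 0.35× activity: 0.28 × 0.35 = 0.098.
The CYP2C19 pathway (43% of clearance) is reduced to 0.06× activity: 0.43 × 0.06 = 0.0258.
The remaining 29% of clearance is unaffected.
CL_new/CL_old = 0.098 + 0.0258 + 0.29 = 0.4138.
Systemic exposure ∝ 1/CL: fold-change = 1 / 0.4138 = 2.42.

2.42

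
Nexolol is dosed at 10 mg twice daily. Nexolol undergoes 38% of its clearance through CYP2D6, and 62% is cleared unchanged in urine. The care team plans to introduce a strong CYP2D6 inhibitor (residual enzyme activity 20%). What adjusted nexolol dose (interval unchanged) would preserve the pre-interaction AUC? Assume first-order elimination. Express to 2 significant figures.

The CYP2D6 pathway (38% of clearance) drops to 0.2× activity: 0.38 × 0.2 = 0.076.
The remaining 62% of clearance is unaffected.
CL_new/CL_old = 0.076 + 0.62 = 0.696.
Exposure is unchanged when dose changes in proportion to clearance. New dose = 10 mg × 0.696 = 7.0 mg.

7.0 mg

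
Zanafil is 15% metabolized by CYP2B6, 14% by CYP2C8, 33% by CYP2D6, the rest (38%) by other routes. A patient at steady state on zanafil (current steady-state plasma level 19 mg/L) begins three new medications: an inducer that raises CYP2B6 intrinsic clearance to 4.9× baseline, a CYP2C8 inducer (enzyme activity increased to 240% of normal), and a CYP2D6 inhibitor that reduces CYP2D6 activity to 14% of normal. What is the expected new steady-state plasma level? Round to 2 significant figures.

The CYP2B6 pathway (15% of clearance) increases to 4.9× activity: 0.15 × 4.9 = 0.735.
The CYP2C8 pathway (14% of clearance) increases to 2.4× activity: 0.14 × 2.4 = 0.336.
The CYP2D6 pathway (33% of clearance) falls to 0.14× activity: 0.33 × 0.14 = 0.0462.
The remaining 38% of clearance is unaffected.
New clearance relative to baseline: 0.735 + 0.336 + 0.0462 + 0.38 = 1.4972.
Steady-state plasma level ∝ 1/CL: new value = 19 / 1.4972 = 13 mg/L.

13 mg/L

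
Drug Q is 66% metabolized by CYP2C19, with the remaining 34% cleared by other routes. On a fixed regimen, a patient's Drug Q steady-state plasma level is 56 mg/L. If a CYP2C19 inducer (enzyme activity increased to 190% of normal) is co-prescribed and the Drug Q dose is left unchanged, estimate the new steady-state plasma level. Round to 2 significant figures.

35 mg/L

The CYP2C19 pathway (66% of clearance) rises to 1.9× activity: 0.66 × 1.9 = 1.254.
Non-CYP routes (34%) are unchanged.
Relative clearance = 1.254 + 0.34 = 1.594.
Steady-state plasma level ∝ 1/CL, so new value = 56 / 1.594 = 35 mg/L.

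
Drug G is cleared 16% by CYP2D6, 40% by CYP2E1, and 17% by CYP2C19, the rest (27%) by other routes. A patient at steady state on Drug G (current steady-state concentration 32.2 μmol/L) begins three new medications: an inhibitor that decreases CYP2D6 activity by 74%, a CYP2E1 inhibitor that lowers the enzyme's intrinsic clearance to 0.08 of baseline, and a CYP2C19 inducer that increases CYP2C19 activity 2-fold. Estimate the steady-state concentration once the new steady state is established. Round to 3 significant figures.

CYP2D6: 0.16 × 0.26 = 0.0416
CYP2E1: 0.4 × 0.08 = 0.032
CYP2C19: 0.17 × 2 = 0.34
Other: 0.27 (unchanged)
Relative clearance = 0.0416 + 0.032 + 0.34 + 0.27 = 0.6836.
New steady-state concentration = 32.2 / 0.6836 = 47.1 μmol/L (concentration scales inversely with clearance).

47.1 μmol/L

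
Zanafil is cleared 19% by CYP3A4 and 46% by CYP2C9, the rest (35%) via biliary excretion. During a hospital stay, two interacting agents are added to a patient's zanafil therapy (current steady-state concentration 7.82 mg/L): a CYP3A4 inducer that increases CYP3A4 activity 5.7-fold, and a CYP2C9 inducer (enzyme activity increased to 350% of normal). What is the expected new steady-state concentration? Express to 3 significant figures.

CYP3A4: 0.19 × 5.7 = 1.083
CYP2C9: 0.46 × 3.5 = 1.61
Other: 0.35 (unchanged)
New clearance relative to baseline: 1.083 + 1.61 + 0.35 = 3.043.
Steady-state concentration ∝ 1/CL: new value = 7.82 / 3.043 = 2.57 mg/L.

2.57 mg/L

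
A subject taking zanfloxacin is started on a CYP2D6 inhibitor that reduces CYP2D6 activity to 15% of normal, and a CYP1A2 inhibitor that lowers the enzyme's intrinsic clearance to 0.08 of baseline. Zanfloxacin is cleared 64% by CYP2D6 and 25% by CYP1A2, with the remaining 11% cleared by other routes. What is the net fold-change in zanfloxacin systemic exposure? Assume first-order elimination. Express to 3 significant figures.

4.42

CYP2D6: 0.64 × 0.15 = 0.096
CYP1A2: 0.25 × 0.08 = 0.02
Other: 0.11 (unchanged)
New clearance relative to baseline: 0.096 + 0.02 + 0.11 = 0.226.
Because systemic exposure varies inversely with clearance, the combined effect is 1 / 0.226 = 4.42.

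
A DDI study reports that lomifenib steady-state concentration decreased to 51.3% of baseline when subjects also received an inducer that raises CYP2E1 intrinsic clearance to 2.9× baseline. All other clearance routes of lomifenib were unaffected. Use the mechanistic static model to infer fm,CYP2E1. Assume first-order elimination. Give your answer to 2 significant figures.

Let fm be the CYP2E1 fraction. New clearance relative to baseline = fm × 2.9 + (1 − fm).
Steady-state concentration ratio = 1 / (new CL fraction), so new CL fraction = 1 / 0.513 = 1.949.
fm × 2.9 + 1 − fm = 1.949  ⇒  fm × (2.9 − 1) = 0.9493  ⇒  fm = 0.50.

0.50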